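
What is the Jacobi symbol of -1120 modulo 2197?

-1

Reduce the numerator: -1120 ≡ 1077 (mod 2197), so (-1120/2197) = (1077/2197).
1077 ≡ 1 (mod 4), so quadratic reciprocity gives (1077/2197) = (2197/1077). Reduce: 2197 ≡ 43 (mod 1077). Now have (43/1077).
1077 ≡ 1 (mod 4), so quadratic reciprocity gives (43/1077) = (1077/43). Reduce: 1077 ≡ 2 (mod 43). Now have (2/43).
Factor out 2: 2 = 2. Since 43 ≡ 3 (mod 8), (2/43) = -1. Now have -(1/43).
(1/43) = 1. Collecting the sign factors: -1.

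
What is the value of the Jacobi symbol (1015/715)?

Reduce the numerator: 1015 ≡ 300 (mod 715), so (1015/715) = (300/715).
Factor out 2: 300 = 2^2·75. Since 715 ≡ 3 (mod 8), (2/715) = -1, and (2/715)^2 = +1. Now have (75/715).
Both 75 ≡ 3 and 715 ≡ 3 (mod 4), so reciprocity gives (75/715) = -(715/75). Reduce: 715 ≡ 40 (mod 75). Now have -(40/75).
Factor out 2: 40 = 2^3·5. Since 75 ≡ 3 (mod 8), (2/75) = -1, and (2/75)^3 = -1. Now have (5/75).
5 ≡ 1 (mod 4), so quadratic reciprocity gives (5/75) = (75/5). Reduce: 75 ≡ 0 (mod 5). Now have (0/5).
The numerator is now 0 with denominator 5 > 1: the symbol is 0.

0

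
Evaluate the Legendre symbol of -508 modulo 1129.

1

Pull out -1: (-508/1129) = (-1/1129)·(508/1129). Since 1129 ≡ 1 (mod 4), (-1/1129) = +1. Now have (508/1129).
Factor out 2: 508 = 2^2·127. Since 1129 ≡ 1 (mod 8), (2/1129) = +1, and (2/1129)^2 = +1. Now have (127/1129).
1129 ≡ 1 (mod 4), so quadratic reciprocity gives (127/1129) = (1129/127). Reduce: 1129 ≡ 113 (mod 127). Now have (113/127).
113 ≡ 1 (mod 4), so quadratic reciprocity gives (113/127) = (127/113). Reduce: 127 ≡ 14 (mod 113). Now have (14/113).
Factor out 2: 14 = 2·7. Since 113 ≡ 1 (mod 8), (2/113) = +1. Now have (7/113).
113 ≡ 1 (mod 4), so quadratic reciprocity gives (7/113) = (113/7). Reduce: 113 ≡ 1 (mod 7). Now have (1/7).
(1/7) = 1. Collecting the sign factors: 1.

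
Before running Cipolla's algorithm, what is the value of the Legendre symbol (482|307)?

1

Reduce the numerator: 482 ≡ 175 (mod 307), so (482|307) = (175|307).
Both 175 ≡ 3 and 307 ≡ 3 (mod 4), so reciprocity gives (175|307) = -(307|175). Reduce: 307 ≡ 132 (mod 175). Now have -(132|175).
Factor out 2: 132 = 2^2·33. Since 175 ≡ 7 (mod 8), (2|175) = +1, and (2|175)^2 = +1. Now have -(33|175).
33 ≡ 1 (mod 4), so quadratic reciprocity gives (33|175) = (175|33). Reduce: 175 ≡ 10 (mod 33). Now have -(10|33).
Factor out 2: 10 = 2·5. Since 33 ≡ 1 (mod 8), (2|33) = +1. Now have -(5|33).
5 ≡ 1 (mod 4), so quadratic reciprocity gives (5|33) = (33|5). Reduce: 33 ≡ 3 (mod 5). Now have -(3|5).
5 ≡ 1 (mod 4), so quadratic reciprocity gives (3|5) = (5|3). Reduce: 5 ≡ 2 (mod 3). Now have -(2|3).
Factor out 2: 2 = 2. Since 3 ≡ 3 (mod 8), (2|3) = -1. Now have (1|3).
(1|3) = 1. Collecting the sign factors: 1.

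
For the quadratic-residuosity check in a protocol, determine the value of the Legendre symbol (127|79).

Reduce the numerator: 127 ≡ 48 (mod 79), so (127|79) = (48|79).
Factor out 2: 48 = 2^4·3. Since 79 ≡ 7 (mod 8), (2|79) = +1, and (2|79)^4 = +1. Now have (3|79).
Both 3 ≡ 3 and 79 ≡ 3 (mod 4), so reciprocity gives (3|79) = -(79|3). Reduce: 79 ≡ 1 (mod 3). Now have -(1|3).
(1|3) = 1. Collecting the sign factors: -1.

-1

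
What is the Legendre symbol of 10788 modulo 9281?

(10788/9281)
  = (1507/9281)    [10788 ≡ 1507 mod 9281]
  = (9281/1507)    [QR: 9281 ≡ 1 mod 4, sign kept]
  = (239/1507)    [9281 ≡ 239 mod 1507]
  = -(1507/239)    [QR: both ≡ 3 mod 4, sign flips]
  = -(73/239)    [1507 ≡ 73 mod 239]
  = -(239/73)    [QR: 73 ≡ 1 mod 4, sign kept]
  = -(20/73)    [239 ≡ 20 mod 73]
  = -(5/73)    [73 ≡ 1 mod 8 ⇒ (2/73)^2 = +1]
  = -(73/5)    [QR: 5 ≡ 1 mod 4, sign kept]
  = -(3/5)    [73 ≡ 3 mod 5]
  = -(5/3)    [QR: 5 ≡ 1 mod 4, sign kept]
  = -(2/3)    [5 ≡ 2 mod 3]
  = (1/3)    [3 ≡ 3 mod 8 ⇒ (2/3) = -1]
  = 1    [(1/3) = 1]

1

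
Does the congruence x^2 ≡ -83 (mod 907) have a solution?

yes

(-83/907)
  = (824/907)    [-83 ≡ 824 mod 907]
  = -(103/907)    [907 ≡ 3 mod 8 ⇒ (2/907)^3 = -1]
  = (907/103)    [QR: both ≡ 3 mod 4, sign flips]
  = (83/103)    [907 ≡ 83 mod 103]
  = -(103/83)    [QR: both ≡ 3 mod 4, sign flips]
  = -(20/83)    [103 ≡ 20 mod 83]
  = -(5/83)    [83 ≡ 3 mod 8 ⇒ (2/83)^2 = +1]
  = -(83/5)    [QR: 5 ≡ 1 mod 4, sign kept]
  = -(3/5)    [83 ≡ 3 mod 5]
  = -(5/3)    [QR: 5 ≡ 1 mod 4, sign kept]
  = -(2/3)    [5 ≡ 2 mod 3]
  = (1/3)    [3 ≡ 3 mod 8 ⇒ (2/3) = -1]
  = 1    [(1/3) = 1]
The Legendre symbol is 1, so x^2 ≡ -83 (mod 907) has solution.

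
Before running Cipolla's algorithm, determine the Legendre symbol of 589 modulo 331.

Reduce the numerator: 589 ≡ 258 (mod 331), so (589/331) = (258/331).
Factor out 2: 258 = 2·129. Since 331 ≡ 3 (mod 8), (2/331) = -1. Now have -(129/331).
129 ≡ 1 (mod 4), so quadratic reciprocity gives (129/331) = (331/129). Reduce: 331 ≡ 73 (mod 129). Now have -(73/129).
73 ≡ 1 (mod 4), so quadratic reciprocity gives (73/129) = (129/73). Reduce: 129 ≡ 56 (mod 73). Now have -(56/73).
Factor out 2: 56 = 2^3·7. Since 73 ≡ 1 (mod 8), (2/73) = +1, and (2/73)^3 = +1. Now have -(7/73).
73 ≡ 1 (mod 4), so quadratic reciprocity gives (7/73) = (73/7). Reduce: 73 ≡ 3 (mod 7). Now have -(3/7).
Both 3 ≡ 3 and 7 ≡ 3 (mod 4), so reciprocity gives (3/7) = -(7/3). Reduce: 7 ≡ 1 (mod 3). Now have (1/3).
(1/3) = 1. Collecting the sign factors: 1.

1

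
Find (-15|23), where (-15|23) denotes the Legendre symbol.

Pull out -1: (-15|23) = (-1|23)·(15|23). Since 23 ≡ 3 (mod 4), (-1|23) = -1. Now have -(15|23).
Both 15 ≡ 3 and 23 ≡ 3 (mod 4), so reciprocity gives (15|23) = -(23|15). Reduce: 23 ≡ 8 (mod 15). Now have (8|15).
Factor out 2: 8 = 2^3. Since 15 ≡ 7 (mod 8), (2|15) = +1, and (2|15)^3 = +1. Now have (1|15).
(1|15) = 1. Collecting the sign factors: 1.

1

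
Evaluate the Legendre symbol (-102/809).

1

Reduce the numerator: -102 ≡ 707 (mod 809), so (-102/809) = (707/809).
809 ≡ 1 (mod 4), so quadratic reciprocity gives (707/809) = (809/707). Reduce: 809 ≡ 102 (mod 707). Now have (102/707).
Factor out 2: 102 = 2·51. Since 707 ≡ 3 (mod 8), (2/707) = -1. Now have -(51/707).
Both 51 ≡ 3 and 707 ≡ 3 (mod 4), so reciprocity gives (51/707) = -(707/51). Reduce: 707 ≡ 44 (mod 51). Now have (44/51).
Factor out 2: 44 = 2^2·11. Since 51 ≡ 3 (mod 8), (2/51) = -1, and (2/51)^2 = +1. Now have (11/51).
Both 11 ≡ 3 and 51 ≡ 3 (mod 4), so reciprocity gives (11/51) = -(51/11). Reduce: 51 ≡ 7 (mod 11). Now have -(7/11).
Both 7 ≡ 3 and 11 ≡ 3 (mod 4), so reciprocity gives (7/11) = -(11/7). Reduce: 11 ≡ 4 (mod 7). Now have (4/7).
Factor out 2: 4 = 2^2. Since 7 ≡ 7 (mod 8), (2/7) = +1, and (2/7)^2 = +1. Now have (1/7).
(1/7) = 1. Collecting the sign factors: 1.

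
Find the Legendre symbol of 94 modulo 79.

-1

Reduce the numerator: 94 ≡ 15 (mod 79), so (94 / 79) = (15 / 79).
Both 15 ≡ 3 and 79 ≡ 3 (mod 4), so reciprocity gives (15 / 79) = -(79 / 15). Reduce: 79 ≡ 4 (mod 15). Now have -(4 / 15).
Factor out 2: 4 = 2^2. Since 15 ≡ 7 (mod 8), (2 / 15) = +1, and (2 / 15)^2 = +1. Now have -(1 / 15).
(1 / 15) = 1. Collecting the sign factors: -1.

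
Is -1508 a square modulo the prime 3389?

Pull out -1: (-1508/3389) = (-1/3389)·(1508/3389). Since 3389 ≡ 1 (mod 4), (-1/3389) = +1. Now have (1508/3389).
Factor out 2: 1508 = 2^2·377. Since 3389 ≡ 5 (mod 8), (2/3389) = -1, and (2/3389)^2 = +1. Now have (377/3389).
377 ≡ 1 (mod 4), so quadratic reciprocity gives (377/3389) = (3389/377). Reduce: 3389 ≡ 373 (mod 377). Now have (373/377).
373 ≡ 1 (mod 4), so quadratic reciprocity gives (373/377) = (377/373). Reduce: 377 ≡ 4 (mod 373). Now have (4/373).
Factor out 2: 4 = 2^2. Since 373 ≡ 5 (mod 8), (2/373) = -1, and (2/373)^2 = +1. Now have (1/373).
(1/373) = 1. Collecting the sign factors: 1.
The Legendre symbol is 1, so x^2 ≡ -1508 (mod 3389) has solution.

yes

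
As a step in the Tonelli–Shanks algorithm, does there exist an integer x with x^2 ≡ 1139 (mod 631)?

yes

(1139/631)
  = (508/631)    [1139 ≡ 508 mod 631]
  = (127/631)    [631 ≡ 7 mod 8 ⇒ (2/631)^2 = +1]
  = -(631/127)    [QR: both ≡ 3 mod 4, sign flips]
  = -(123/127)    [631 ≡ 123 mod 127]
  = (127/123)    [QR: both ≡ 3 mod 4, sign flips]
  = (4/123)    [127 ≡ 4 mod 123]
  = (1/123)    [123 ≡ 3 mod 8 ⇒ (2/123)^2 = +1]
  = 1    [(1/123) = 1]
The Legendre symbol is 1, so x^2 ≡ 1139 (mod 631) has solution.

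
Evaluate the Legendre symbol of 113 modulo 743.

-1

(113/743)
  = (743/113)    [QR: 113 ≡ 1 mod 4, sign kept]
  = (65/113)    [743 ≡ 65 mod 113]
  = (113/65)    [QR: 65 ≡ 1 mod 4, sign kept]
  = (48/65)    [113 ≡ 48 mod 65]
  = (3/65)    [65 ≡ 1 mod 8 ⇒ (2/65)^4 = +1]
  = (65/3)    [QR: 65 ≡ 1 mod 4, sign kept]
  = (2/3)    [65 ≡ 2 mod 3]
  = -(1/3)    [3 ≡ 3 mod 8 ⇒ (2/3) = -1]
  = -1    [(1/3) = 1]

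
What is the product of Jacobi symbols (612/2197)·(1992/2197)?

By multiplicativity, (612·1992/2197) = (612/2197)·(1992/2197).
First factor (612/2197):
Factor out 2: 612 = 2^2·153. Since 2197 ≡ 5 (mod 8), (2/2197) = -1, and (2/2197)^2 = +1. Now have (153/2197).
153 ≡ 1 (mod 4), so quadratic reciprocity gives (153/2197) = (2197/153). Reduce: 2197 ≡ 55 (mod 153). Now have (55/153).
153 ≡ 1 (mod 4), so quadratic reciprocity gives (55/153) = (153/55). Reduce: 153 ≡ 43 (mod 55). Now have (43/55).
Both 43 ≡ 3 and 55 ≡ 3 (mod 4), so reciprocity gives (43/55) = -(55/43). Reduce: 55 ≡ 12 (mod 43). Now have -(12/43).
Factor out 2: 12 = 2^2·3. Since 43 ≡ 3 (mod 8), (2/43) = -1, and (2/43)^2 = +1. Now have -(3/43).
Both 3 ≡ 3 and 43 ≡ 3 (mod 4), so reciprocity gives (3/43) = -(43/3). Reduce: 43 ≡ 1 (mod 3). Now have (1/3).
(1/3) = 1. Collecting the sign factors: 1.
Second factor (1992/2197):
Factor out 2: 1992 = 2^3·249. Since 2197 ≡ 5 (mod 8), (2/2197) = -1, and (2/2197)^3 = -1. Now have -(249/2197).
249 ≡ 1 (mod 4), so quadratic reciprocity gives (249/2197) = (2197/249). Reduce: 2197 ≡ 205 (mod 249). Now have -(205/249).
205 ≡ 1 (mod 4), so quadratic reciprocity gives (205/249) = (249/205). Reduce: 249 ≡ 44 (mod 205). Now have -(44/205).
Factor out 2: 44 = 2^2·11. Since 205 ≡ 5 (mod 8), (2/205) = -1, and (2/205)^2 = +1. Now have -(11/205).
205 ≡ 1 (mod 4), so quadratic reciprocity gives (11/205) = (205/11). Reduce: 205 ≡ 7 (mod 11). Now have -(7/11).
Both 7 ≡ 3 and 11 ≡ 3 (mod 4), so reciprocity gives (7/11) = -(11/7). Reduce: 11 ≡ 4 (mod 7). Now have (4/7).
Factor out 2: 4 = 2^2. Since 7 ≡ 7 (mod 8), (2/7) = +1, and (2/7)^2 = +1. Now have (1/7).
(1/7) = 1. Collecting the sign factors: 1.
Product: (1)·(1) = 1.

1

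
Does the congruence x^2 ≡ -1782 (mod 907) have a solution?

no

(-1782/907)
  = -(1782/907)    [907 ≡ 3 mod 4 ⇒ (-1/907) = -1]
  = -(875/907)    [1782 ≡ 875 mod 907]
  = (907/875)    [QR: both ≡ 3 mod 4, sign flips]
  = (32/875)    [907 ≡ 32 mod 875]
  = -(1/875)    [875 ≡ 3 mod 8 ⇒ (2/875)^5 = -1]
  = -1    [(1/875) = 1]
(-1782/907) = -1, and 907 is prime, so -1782 is not a quadratic residue mod 907.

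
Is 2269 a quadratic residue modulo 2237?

(2269|2237)
  = (32|2237)    [2269 ≡ 32 mod 2237]
  = -(1|2237)    [2237 ≡ 5 mod 8 ⇒ (2|2237)^5 = -1]
  = -1    [(1|2237) = 1]
The Legendre symbol is -1, so x^2 ≡ 2269 (mod 2237) has no solution.

no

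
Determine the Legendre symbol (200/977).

(200/977)
  = (25/977)    [977 ≡ 1 mod 8 ⇒ (2/977)^3 = +1]
  = (977/25)    [QR: 25 ≡ 1 mod 4, sign kept]
  = (2/25)    [977 ≡ 2 mod 25]
  = (1/25)    [25 ≡ 1 mod 8 ⇒ (2/25) = +1]
  = 1    [(1/25) = 1]

1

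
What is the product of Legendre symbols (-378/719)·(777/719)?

-1

By multiplicativity, (-378·777/719) = (-378/719)·(777/719).
First factor (-378/719):
Pull out -1: (-378/719) = (-1/719)·(378/719). Since 719 ≡ 3 (mod 4), (-1/719) = -1. Now have -(378/719).
Factor out 2: 378 = 2·189. Since 719 ≡ 7 (mod 8), (2/719) = +1. Now have -(189/719).
189 ≡ 1 (mod 4), so quadratic reciprocity gives (189/719) = (719/189). Reduce: 719 ≡ 152 (mod 189). Now have -(152/189).
Factor out 2: 152 = 2^3·19. Since 189 ≡ 5 (mod 8), (2/189) = -1, and (2/189)^3 = -1. Now have (19/189).
189 ≡ 1 (mod 4), so quadratic reciprocity gives (19/189) = (189/19). Reduce: 189 ≡ 18 (mod 19). Now have (18/19).
Factor out 2: 18 = 2·9. Since 19 ≡ 3 (mod 8), (2/19) = -1. Now have -(9/19).
9 ≡ 1 (mod 4), so quadratic reciprocity gives (9/19) = (19/9). Reduce: 19 ≡ 1 (mod 9). Now have -(1/9).
(1/9) = 1. Collecting the sign factors: -1.
Second factor (777/719):
Reduce the numerator: 777 ≡ 58 (mod 719), so (777/719) = (58/719).
Factor out 2: 58 = 2·29. Since 719 ≡ 7 (mod 8), (2/719) = +1. Now have (29/719).
29 ≡ 1 (mod 4), so quadratic reciprocity gives (29/719) = (719/29). Reduce: 719 ≡ 23 (mod 29). Now have (23/29).
29 ≡ 1 (mod 4), so quadratic reciprocity gives (23/29) = (29/23). Reduce: 29 ≡ 6 (mod 23). Now have (6/23).
Factor out 2: 6 = 2·3. Since 23 ≡ 7 (mod 8), (2/23) = +1. Now have (3/23).
Both 3 ≡ 3 and 23 ≡ 3 (mod 4), so reciprocity gives (3/23) = -(23/3). Reduce: 23 ≡ 2 (mod 3). Now have -(2/3).
Factor out 2: 2 = 2. Since 3 ≡ 3 (mod 8), (2/3) = -1. Now have (1/3).
(1/3) = 1. Collecting the sign factors: 1.
Product: (-1)·(1) = -1.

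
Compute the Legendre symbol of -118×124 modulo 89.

1

By multiplicativity, (-118·124 / 89) = (-118 / 89)·(124 / 89).
First factor (-118 / 89):
(-118 / 89)
  = (60 / 89)    [-118 ≡ 60 mod 89]
  = (15 / 89)    [89 ≡ 1 mod 8 ⇒ (2 / 89)^2 = +1]
  = (89 / 15)    [QR: 89 ≡ 1 mod 4, sign kept]
  = (14 / 15)    [89 ≡ 14 mod 15]
  = (7 / 15)    [15 ≡ 7 mod 8 ⇒ (2 / 15) = +1]
  = -(15 / 7)    [QR: both ≡ 3 mod 4, sign flips]
  = -(1 / 7)    [15 ≡ 1 mod 7]
  = -1    [(1 / 7) = 1]
Second factor (124 / 89):
(124 / 89)
  = (35 / 89)    [124 ≡ 35 mod 89]
  = (89 / 35)    [QR: 89 ≡ 1 mod 4, sign kept]
  = (19 / 35)    [89 ≡ 19 mod 35]
  = -(35 / 19)    [QR: both ≡ 3 mod 4, sign flips]
  = -(16 / 19)    [35 ≡ 16 mod 19]
  = -(1 / 19)    [19 ≡ 3 mod 8 ⇒ (2 / 19)^4 = +1]
  = -1    [(1 / 19) = 1]
Product: (-1)·(-1) = 1.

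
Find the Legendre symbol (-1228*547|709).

1

By multiplicativity, (-1228·547|709) = (-1228|709)·(547|709).
First factor (-1228|709):
Reduce the numerator: -1228 ≡ 190 (mod 709), so (-1228|709) = (190|709).
Factor out 2: 190 = 2·95. Since 709 ≡ 5 (mod 8), (2|709) = -1. Now have -(95|709).
709 ≡ 1 (mod 4), so quadratic reciprocity gives (95|709) = (709|95). Reduce: 709 ≡ 44 (mod 95). Now have -(44|95).
Factor out 2: 44 = 2^2·11. Since 95 ≡ 7 (mod 8), (2|95) = +1, and (2|95)^2 = +1. Now have -(11|95).
Both 11 ≡ 3 and 95 ≡ 3 (mod 4), so reciprocity gives (11|95) = -(95|11). Reduce: 95 ≡ 7 (mod 11). Now have (7|11).
Both 7 ≡ 3 and 11 ≡ 3 (mod 4), so reciprocity gives (7|11) = -(11|7). Reduce: 11 ≡ 4 (mod 7). Now have -(4|7).
Factor out 2: 4 = 2^2. Since 7 ≡ 7 (mod 8), (2|7) = +1, and (2|7)^2 = +1. Now have -(1|7).
(1|7) = 1. Collecting the sign factors: -1.
Second factor (547|709):
709 ≡ 1 (mod 4), so quadratic reciprocity gives (547|709) = (709|547). Reduce: 709 ≡ 162 (mod 547). Now have (162|547).
Factor out 2: 162 = 2·81. Since 547 ≡ 3 (mod 8), (2|547) = -1. Now have -(81|547).
81 ≡ 1 (mod 4), so quadratic reciprocity gives (81|547) = (547|81). Reduce: 547 ≡ 61 (mod 81). Now have -(61|81).
61 ≡ 1 (mod 4), so quadratic reciprocity gives (61|81) = (81|61). Reduce: 81 ≡ 20 (mod 61). Now have -(20|61).
Factor out 2: 20 = 2^2·5. Since 61 ≡ 5 (mod 8), (2|61) = -1, and (2|61)^2 = +1. Now have -(5|61).
5 ≡ 1 (mod 4), so quadratic reciprocity gives (5|61) = (61|5). Reduce: 61 ≡ 1 (mod 5). Now have -(1|5).
(1|5) = 1. Collecting the sign factors: -1.
Product: (-1)·(-1) = 1.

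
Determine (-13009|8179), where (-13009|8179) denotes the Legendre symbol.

(-13009|8179)
  = (3349|8179)    [-13009 ≡ 3349 mod 8179]
  = (8179|3349)    [QR: 3349 ≡ 1 mod 4, sign kept]
  = (1481|3349)    [8179 ≡ 1481 mod 3349]
  = (3349|1481)    [QR: 1481 ≡ 1 mod 4, sign kept]
  = (387|1481)    [3349 ≡ 387 mod 1481]
  = (1481|387)    [QR: 1481 ≡ 1 mod 4, sign kept]
  = (320|387)    [1481 ≡ 320 mod 387]
  = (5|387)    [387 ≡ 3 mod 8 ⇒ (2|387)^6 = +1]
  = (387|5)    [QR: 5 ≡ 1 mod 4, sign kept]
  = (2|5)    [387 ≡ 2 mod 5]
  = -(1|5)    [5 ≡ 5 mod 8 ⇒ (2|5) = -1]
  = -1    [(1|5) = 1]

-1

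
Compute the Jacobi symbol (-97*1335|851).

-1

By multiplicativity, (-97·1335|851) = (-97|851)·(1335|851).
First factor (-97|851):
Reduce the numerator: -97 ≡ 754 (mod 851), so (-97|851) = (754|851).
Factor out 2: 754 = 2·377. Since 851 ≡ 3 (mod 8), (2|851) = -1. Now have -(377|851).
377 ≡ 1 (mod 4), so quadratic reciprocity gives (377|851) = (851|377). Reduce: 851 ≡ 97 (mod 377). Now have -(97|377).
97 ≡ 1 (mod 4), so quadratic reciprocity gives (97|377) = (377|97). Reduce: 377 ≡ 86 (mod 97). Now have -(86|97).
Factor out 2: 86 = 2·43. Since 97 ≡ 1 (mod 8), (2|97) = +1. Now have -(43|97).
97 ≡ 1 (mod 4), so quadratic reciprocity gives (43|97) = (97|43). Reduce: 97 ≡ 11 (mod 43). Now have -(11|43).
Both 11 ≡ 3 and 43 ≡ 3 (mod 4), so reciprocity gives (11|43) = -(43|11). Reduce: 43 ≡ 10 (mod 11). Now have (10|11).
Factor out 2: 10 = 2·5. Since 11 ≡ 3 (mod 8), (2|11) = -1. Now have -(5|11).
5 ≡ 1 (mod 4), so quadratic reciprocity gives (5|11) = (11|5). Reduce: 11 ≡ 1 (mod 5). Now have -(1|5).
(1|5) = 1. Collecting the sign factors: -1.
Second factor (1335|851):
Reduce the numerator: 1335 ≡ 484 (mod 851), so (1335|851) = (484|851).
Factor out 2: 484 = 2^2·121. Since 851 ≡ 3 (mod 8), (2|851) = -1, and (2|851)^2 = +1. Now have (121|851).
121 ≡ 1 (mod 4), so quadratic reciprocity gives (121|851) = (851|121). Reduce: 851 ≡ 4 (mod 121). Now have (4|121).
Factor out 2: 4 = 2^2. Since 121 ≡ 1 (mod 8), (2|121) = +1, and (2|121)^2 = +1. Now have (1|121).
(1|121) = 1. Collecting the sign factors: 1.
Product: (-1)·(1) = -1.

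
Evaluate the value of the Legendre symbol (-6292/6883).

1

Reduce the numerator: -6292 ≡ 591 (mod 6883), so (-6292/6883) = (591/6883).
Both 591 ≡ 3 and 6883 ≡ 3 (mod 4), so reciprocity gives (591/6883) = -(6883/591). Reduce: 6883 ≡ 382 (mod 591). Now have -(382/591).
Factor out 2: 382 = 2·191. Since 591 ≡ 7 (mod 8), (2/591) = +1. Now have -(191/591).
Both 191 ≡ 3 and 591 ≡ 3 (mod 4), so reciprocity gives (191/591) = -(591/191). Reduce: 591 ≡ 18 (mod 191). Now have (18/191).
Factor out 2: 18 = 2·9. Since 191 ≡ 7 (mod 8), (2/191) = +1. Now have (9/191).
9 ≡ 1 (mod 4), so quadratic reciprocity gives (9/191) = (191/9). Reduce: 191 ≡ 2 (mod 9). Now have (2/9).
Factor out 2: 2 = 2. Since 9 ≡ 1 (mod 8), (2/9) = +1. Now have (1/9).
(1/9) = 1. Collecting the sign factors: 1.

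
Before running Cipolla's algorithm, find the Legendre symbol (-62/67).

Pull out -1: (-62/67) = (-1/67)·(62/67). Since 67 ≡ 3 (mod 4), (-1/67) = -1. Now have -(62/67).
Factor out 2: 62 = 2·31. Since 67 ≡ 3 (mod 8), (2/67) = -1. Now have (31/67).
Both 31 ≡ 3 and 67 ≡ 3 (mod 4), so reciprocity gives (31/67) = -(67/31). Reduce: 67 ≡ 5 (mod 31). Now have -(5/31).
5 ≡ 1 (mod 4), so quadratic reciprocity gives (5/31) = (31/5). Reduce: 31 ≡ 1 (mod 5). Now have -(1/5).
(1/5) = 1. Collecting the sign factors: -1.

-1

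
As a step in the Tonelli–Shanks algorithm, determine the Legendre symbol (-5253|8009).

1

(-5253|8009)
  = (5253|8009)    [8009 ≡ 1 mod 4 ⇒ (-1|8009) = +1]
  = (8009|5253)    [QR: 5253 ≡ 1 mod 4, sign kept]
  = (2756|5253)    [8009 ≡ 2756 mod 5253]
  = (689|5253)    [5253 ≡ 5 mod 8 ⇒ (2|5253)^2 = +1]
  = (5253|689)    [QR: 689 ≡ 1 mod 4, sign kept]
  = (430|689)    [5253 ≡ 430 mod 689]
  = (215|689)    [689 ≡ 1 mod 8 ⇒ (2|689) = +1]
  = (689|215)    [QR: 689 ≡ 1 mod 4, sign kept]
  = (44|215)    [689 ≡ 44 mod 215]
  = (11|215)    [215 ≡ 7 mod 8 ⇒ (2|215)^2 = +1]
  = -(215|11)    [QR: both ≡ 3 mod 4, sign flips]
  = -(6|11)    [215 ≡ 6 mod 11]
  = (3|11)    [11 ≡ 3 mod 8 ⇒ (2|11) = -1]
  = -(11|3)    [QR: both ≡ 3 mod 4, sign flips]
  = -(2|3)    [11 ≡ 2 mod 3]
  = (1|3)    [3 ≡ 3 mod 8 ⇒ (2|3) = -1]
  = 1    [(1|3) = 1]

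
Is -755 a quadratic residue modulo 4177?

no

Pull out -1: (-755/4177) = (-1/4177)·(755/4177). Since 4177 ≡ 1 (mod 4), (-1/4177) = +1. Now have (755/4177).
4177 ≡ 1 (mod 4), so quadratic reciprocity gives (755/4177) = (4177/755). Reduce: 4177 ≡ 402 (mod 755). Now have (402/755).
Factor out 2: 402 = 2·201. Since 755 ≡ 3 (mod 8), (2/755) = -1. Now have -(201/755).
201 ≡ 1 (mod 4), so quadratic reciprocity gives (201/755) = (755/201). Reduce: 755 ≡ 152 (mod 201). Now have -(152/201).
Factor out 2: 152 = 2^3·19. Since 201 ≡ 1 (mod 8), (2/201) = +1, and (2/201)^3 = +1. Now have -(19/201).
201 ≡ 1 (mod 4), so quadratic reciprocity gives (19/201) = (201/19). Reduce: 201 ≡ 11 (mod 19). Now have -(11/19).
Both 11 ≡ 3 and 19 ≡ 3 (mod 4), so reciprocity gives (11/19) = -(19/11). Reduce: 19 ≡ 8 (mod 11). Now have (8/11).
Factor out 2: 8 = 2^3. Since 11 ≡ 3 (mod 8), (2/11) = -1, and (2/11)^3 = -1. Now have -(1/11).
(1/11) = 1. Collecting the sign factors: -1.
The Legendre symbol is -1, so x^2 ≡ -755 (mod 4177) has no solution.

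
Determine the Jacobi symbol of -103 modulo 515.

Pull out -1: (-103/515) = (-1/515)·(103/515). Since 515 ≡ 3 (mod 4), (-1/515) = -1. Now have -(103/515).
Both 103 ≡ 3 and 515 ≡ 3 (mod 4), so reciprocity gives (103/515) = -(515/103). Reduce: 515 ≡ 0 (mod 103). Now have (0/103).
The numerator is now 0 with denominator 103 > 1: the symbol is 0.

0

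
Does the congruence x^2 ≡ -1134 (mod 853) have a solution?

Reduce the numerator: -1134 ≡ 572 (mod 853), so (-1134/853) = (572/853).
Factor out 2: 572 = 2^2·143. Since 853 ≡ 5 (mod 8), (2/853) = -1, and (2/853)^2 = +1. Now have (143/853).
853 ≡ 1 (mod 4), so quadratic reciprocity gives (143/853) = (853/143). Reduce: 853 ≡ 138 (mod 143). Now have (138/143).
Factor out 2: 138 = 2·69. Since 143 ≡ 7 (mod 8), (2/143) = +1. Now have (69/143).
69 ≡ 1 (mod 4), so quadratic reciprocity gives (69/143) = (143/69). Reduce: 143 ≡ 5 (mod 69). Now have (5/69).
5 ≡ 1 (mod 4), so quadratic reciprocity gives (5/69) = (69/5). Reduce: 69 ≡ 4 (mod 5). Now have (4/5).
Factor out 2: 4 = 2^2. Since 5 ≡ 5 (mod 8), (2/5) = -1, and (2/5)^2 = +1. Now have (1/5).
(1/5) = 1. Collecting the sign factors: 1.
The Legendre symbol is 1, so x^2 ≡ -1134 (mod 853) has solution.

yes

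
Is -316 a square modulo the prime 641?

Pull out -1: (-316|641) = (-1|641)·(316|641). Since 641 ≡ 1 (mod 4), (-1|641) = +1. Now have (316|641).
Factor out 2: 316 = 2^2·79. Since 641 ≡ 1 (mod 8), (2|641) = +1, and (2|641)^2 = +1. Now have (79|641).
641 ≡ 1 (mod 4), so quadratic reciprocity gives (79|641) = (641|79). Reduce: 641 ≡ 9 (mod 79). Now have (9|79).
9 ≡ 1 (mod 4), so quadratic reciprocity gives (9|79) = (79|9). Reduce: 79 ≡ 7 (mod 9). Now have (7|9).
9 ≡ 1 (mod 4), so quadratic reciprocity gives (7|9) = (9|7). Reduce: 9 ≡ 2 (mod 7). Now have (2|7).
Factor out 2: 2 = 2. Since 7 ≡ 7 (mod 8), (2|7) = +1. Now have (1|7).
(1|7) = 1. Collecting the sign factors: 1.
The Legendre symbol is 1, so x^2 ≡ -316 (mod 641) has solution.

yes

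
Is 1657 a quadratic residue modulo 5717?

1657 ≡ 1 (mod 4), so quadratic reciprocity gives (1657|5717) = (5717|1657). Reduce: 5717 ≡ 746 (mod 1657). Now have (746|1657).
Factor out 2: 746 = 2·373. Since 1657 ≡ 1 (mod 8), (2|1657) = +1. Now have (373|1657).
373 ≡ 1 (mod 4), so quadratic reciprocity gives (373|1657) = (1657|373). Reduce: 1657 ≡ 165 (mod 373). Now have (165|373).
165 ≡ 1 (mod 4), so quadratic reciprocity gives (165|373) = (373|165). Reduce: 373 ≡ 43 (mod 165). Now have (43|165).
165 ≡ 1 (mod 4), so quadratic reciprocity gives (43|165) = (165|43). Reduce: 165 ≡ 36 (mod 43). Now have (36|43).
Factor out 2: 36 = 2^2·9. Since 43 ≡ 3 (mod 8), (2|43) = -1, and (2|43)^2 = +1. Now have (9|43).
9 ≡ 1 (mod 4), so quadratic reciprocity gives (9|43) = (43|9). Reduce: 43 ≡ 7 (mod 9). Now have (7|9).
9 ≡ 1 (mod 4), so quadratic reciprocity gives (7|9) = (9|7). Reduce: 9 ≡ 2 (mod 7). Now have (2|7).
Factor out 2: 2 = 2. Since 7 ≡ 7 (mod 8), (2|7) = +1. Now have (1|7).
(1|7) = 1. Collecting the sign factors: 1.
The Legendre symbol is 1, so x^2 ≡ 1657 (mod 5717) has solution.

yes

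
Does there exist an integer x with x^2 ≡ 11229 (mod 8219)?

Reduce the numerator: 11229 ≡ 3010 (mod 8219), so (11229/8219) = (3010/8219).
Factor out 2: 3010 = 2·1505. Since 8219 ≡ 3 (mod 8), (2/8219) = -1. Now have -(1505/8219).
1505 ≡ 1 (mod 4), so quadratic reciprocity gives (1505/8219) = (8219/1505). Reduce: 8219 ≡ 694 (mod 1505). Now have -(694/1505).
Factor out 2: 694 = 2·347. Since 1505 ≡ 1 (mod 8), (2/1505) = +1. Now have -(347/1505).
1505 ≡ 1 (mod 4), so quadratic reciprocity gives (347/1505) = (1505/347). Reduce: 1505 ≡ 117 (mod 347). Now have -(117/347).
117 ≡ 1 (mod 4), so quadratic reciprocity gives (117/347) = (347/117). Reduce: 347 ≡ 113 (mod 117). Now have -(113/117).
113 ≡ 1 (mod 4), so quadratic reciprocity gives (113/117) = (117/113). Reduce: 117 ≡ 4 (mod 113). Now have -(4/113).
Factor out 2: 4 = 2^2. Since 113 ≡ 1 (mod 8), (2/113) = +1, and (2/113)^2 = +1. Now have -(1/113).
(1/113) = 1. Collecting the sign factors: -1.
The Legendre symbol is -1, so x^2 ≡ 11229 (mod 8219) has no solution.

no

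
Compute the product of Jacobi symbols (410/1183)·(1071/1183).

By multiplicativity, (410·1071/1183) = (410/1183)·(1071/1183).
First factor (410/1183):
Factor out 2: 410 = 2·205. Since 1183 ≡ 7 (mod 8), (2/1183) = +1. Now have (205/1183).
205 ≡ 1 (mod 4), so quadratic reciprocity gives (205/1183) = (1183/205). Reduce: 1183 ≡ 158 (mod 205). Now have (158/205).
Factor out 2: 158 = 2·79. Since 205 ≡ 5 (mod 8), (2/205) = -1. Now have -(79/205).
205 ≡ 1 (mod 4), so quadratic reciprocity gives (79/205) = (205/79). Reduce: 205 ≡ 47 (mod 79). Now have -(47/79).
Both 47 ≡ 3 and 79 ≡ 3 (mod 4), so reciprocity gives (47/79) = -(79/47). Reduce: 79 ≡ 32 (mod 47). Now have (32/47).
Factor out 2: 32 = 2^5. Since 47 ≡ 7 (mod 8), (2/47) = +1, and (2/47)^5 = +1. Now have (1/47).
(1/47) = 1. Collecting the sign factors: 1.
Second factor (1071/1183):
Both 1071 ≡ 3 and 1183 ≡ 3 (mod 4), so reciprocity gives (1071/1183) = -(1183/1071). Reduce: 1183 ≡ 112 (mod 1071). Now have -(112/1071).
Factor out 2: 112 = 2^4·7. Since 1071 ≡ 7 (mod 8), (2/1071) = +1, and (2/1071)^4 = +1. Now have -(7/1071).
Both 7 ≡ 3 and 1071 ≡ 3 (mod 4), so reciprocity gives (7/1071) = -(1071/7). Reduce: 1071 ≡ 0 (mod 7). Now have (0/7).
The numerator is now 0 with denominator 7 > 1: the symbol is 0.
Product: (1)·(0) = 0.

0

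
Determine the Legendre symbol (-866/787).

1

(-866/787)
  = (708/787)    [-866 ≡ 708 mod 787]
  = (177/787)    [787 ≡ 3 mod 8 ⇒ (2/787)^2 = +1]
  = (787/177)    [QR: 177 ≡ 1 mod 4, sign kept]
  = (79/177)    [787 ≡ 79 mod 177]
  = (177/79)    [QR: 177 ≡ 1 mod 4, sign kept]
  = (19/79)    [177 ≡ 19 mod 79]
  = -(79/19)    [QR: both ≡ 3 mod 4, sign flips]
  = -(3/19)    [79 ≡ 3 mod 19]
  = (19/3)    [QR: both ≡ 3 mod 4, sign flips]
  = (1/3)    [19 ≡ 1 mod 3]
  = 1    [(1/3) = 1]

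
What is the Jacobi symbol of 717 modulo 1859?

717 ≡ 1 (mod 4), so quadratic reciprocity gives (717|1859) = (1859|717). Reduce: 1859 ≡ 425 (mod 717). Now have (425|717).
425 ≡ 1 (mod 4), so quadratic reciprocity gives (425|717) = (717|425). Reduce: 717 ≡ 292 (mod 425). Now have (292|425).
Factor out 2: 292 = 2^2·73. Since 425 ≡ 1 (mod 8), (2|425) = +1, and (2|425)^2 = +1. Now have (73|425).
73 ≡ 1 (mod 4), so quadratic reciprocity gives (73|425) = (425|73). Reduce: 425 ≡ 60 (mod 73). Now have (60|73).
Factor out 2: 60 = 2^2·15. Since 73 ≡ 1 (mod 8), (2|73) = +1, and (2|73)^2 = +1. Now have (15|73).
73 ≡ 1 (mod 4), so quadratic reciprocity gives (15|73) = (73|15). Reduce: 73 ≡ 13 (mod 15). Now have (13|15).
13 ≡ 1 (mod 4), so quadratic reciprocity gives (13|15) = (15|13). Reduce: 15 ≡ 2 (mod 13). Now have (2|13).
Factor out 2: 2 = 2. Since 13 ≡ 5 (mod 8), (2|13) = -1. Now have -(1|13).
(1|13) = 1. Collecting the sign factors: -1.

-1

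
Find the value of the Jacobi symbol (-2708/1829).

-1

Pull out -1: (-2708/1829) = (-1/1829)·(2708/1829). Since 1829 ≡ 1 (mod 4), (-1/1829) = +1. Now have (2708/1829).
Reduce the numerator: 2708 ≡ 879 (mod 1829), so (2708/1829) = (879/1829).
1829 ≡ 1 (mod 4), so quadratic reciprocity gives (879/1829) = (1829/879). Reduce: 1829 ≡ 71 (mod 879). Now have (71/879).
Both 71 ≡ 3 and 879 ≡ 3 (mod 4), so reciprocity gives (71/879) = -(879/71). Reduce: 879 ≡ 27 (mod 71). Now have -(27/71).
Both 27 ≡ 3 and 71 ≡ 3 (mod 4), so reciprocity gives (27/71) = -(71/27). Reduce: 71 ≡ 17 (mod 27). Now have (17/27).
17 ≡ 1 (mod 4), so quadratic reciprocity gives (17/27) = (27/17). Reduce: 27 ≡ 10 (mod 17). Now have (10/17).
Factor out 2: 10 = 2·5. Since 17 ≡ 1 (mod 8), (2/17) = +1. Now have (5/17).
5 ≡ 1 (mod 4), so quadratic reciprocity gives (5/17) = (17/5). Reduce: 17 ≡ 2 (mod 5). Now have (2/5).
Factor out 2: 2 = 2. Since 5 ≡ 5 (mod 8), (2/5) = -1. Now have -(1/5).
(1/5) = 1. Collecting the sign factors: -1.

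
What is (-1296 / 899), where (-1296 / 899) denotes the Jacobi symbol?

-1

(-1296 / 899)
  = -(1296 / 899)    [899 ≡ 3 mod 4 ⇒ (-1 / 899) = -1]
  = -(397 / 899)    [1296 ≡ 397 mod 899]
  = -(899 / 397)    [QR: 397 ≡ 1 mod 4, sign kept]
  = -(105 / 397)    [899 ≡ 105 mod 397]
  = -(397 / 105)    [QR: 105 ≡ 1 mod 4, sign kept]
  = -(82 / 105)    [397 ≡ 82 mod 105]
  = -(41 / 105)    [105 ≡ 1 mod 8 ⇒ (2 / 105) = +1]
  = -(105 / 41)    [QR: 41 ≡ 1 mod 4, sign kept]
  = -(23 / 41)    [105 ≡ 23 mod 41]
  = -(41 / 23)    [QR: 41 ≡ 1 mod 4, sign kept]
  = -(18 / 23)    [41 ≡ 18 mod 23]
  = -(9 / 23)    [23 ≡ 7 mod 8 ⇒ (2 / 23) = +1]
  = -(23 / 9)    [QR: 9 ≡ 1 mod 4, sign kept]
  = -(5 / 9)    [23 ≡ 5 mod 9]
  = -(9 / 5)    [QR: 5 ≡ 1 mod 4, sign kept]
  = -(4 / 5)    [9 ≡ 4 mod 5]
  = -(1 / 5)    [5 ≡ 5 mod 8 ⇒ (2 / 5)^2 = +1]
  = -1    [(1 / 5) = 1]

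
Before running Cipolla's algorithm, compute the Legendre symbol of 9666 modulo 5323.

Reduce the numerator: 9666 ≡ 4343 (mod 5323), so (9666 / 5323) = (4343 / 5323).
Both 4343 ≡ 3 and 5323 ≡ 3 (mod 4), so reciprocity gives (4343 / 5323) = -(5323 / 4343). Reduce: 5323 ≡ 980 (mod 4343). Now have -(980 / 4343).
Factor out 2: 980 = 2^2·245. Since 4343 ≡ 7 (mod 8), (2 / 4343) = +1, and (2 / 4343)^2 = +1. Now have -(245 / 4343).
245 ≡ 1 (mod 4), so quadratic reciprocity gives (245 / 4343) = (4343 / 245). Reduce: 4343 ≡ 178 (mod 245). Now have -(178 / 245).
Factor out 2: 178 = 2·89. Since 245 ≡ 5 (mod 8), (2 / 245) = -1. Now have (89 / 245).
89 ≡ 1 (mod 4), so quadratic reciprocity gives (89 / 245) = (245 / 89). Reduce: 245 ≡ 67 (mod 89). Now have (67 / 89).
89 ≡ 1 (mod 4), so quadratic reciprocity gives (67 / 89) = (89 / 67). Reduce: 89 ≡ 22 (mod 67). Now have (22 / 67).
Factor out 2: 22 = 2·11. Since 67 ≡ 3 (mod 8), (2 / 67) = -1. Now have -(11 / 67).
Both 11 ≡ 3 and 67 ≡ 3 (mod 4), so reciprocity gives (11 / 67) = -(67 / 11). Reduce: 67 ≡ 1 (mod 11). Now have (1 / 11).
(1 / 11) = 1. Collecting the sign factors: 1.

1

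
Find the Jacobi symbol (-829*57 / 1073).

-1

By multiplicativity, (-829·57 / 1073) = (-829 / 1073)·(57 / 1073).
First factor (-829 / 1073):
Reduce the numerator: -829 ≡ 244 (mod 1073), so (-829 / 1073) = (244 / 1073).
Factor out 2: 244 = 2^2·61. Since 1073 ≡ 1 (mod 8), (2 / 1073) = +1, and (2 / 1073)^2 = +1. Now have (61 / 1073).
61 ≡ 1 (mod 4), so quadratic reciprocity gives (61 / 1073) = (1073 / 61). Reduce: 1073 ≡ 36 (mod 61). Now have (36 / 61).
Factor out 2: 36 = 2^2·9. Since 61 ≡ 5 (mod 8), (2 / 61) = -1, and (2 / 61)^2 = +1. Now have (9 / 61).
9 ≡ 1 (mod 4), so quadratic reciprocity gives (9 / 61) = (61 / 9). Reduce: 61 ≡ 7 (mod 9). Now have (7 / 9).
9 ≡ 1 (mod 4), so quadratic reciprocity gives (7 / 9) = (9 / 7). Reduce: 9 ≡ 2 (mod 7). Now have (2 / 7).
Factor out 2: 2 = 2. Since 7 ≡ 7 (mod 8), (2 / 7) = +1. Now have (1 / 7).
(1 / 7) = 1. Collecting the sign factors: 1.
Second factor (57 / 1073):
57 ≡ 1 (mod 4), so quadratic reciprocity gives (57 / 1073) = (1073 / 57). Reduce: 1073 ≡ 47 (mod 57). Now have (47 / 57).
57 ≡ 1 (mod 4), so quadratic reciprocity gives (47 / 57) = (57 / 47). Reduce: 57 ≡ 10 (mod 47). Now have (10 / 47).
Factor out 2: 10 = 2·5. Since 47 ≡ 7 (mod 8), (2 / 47) = +1. Now have (5 / 47).
5 ≡ 1 (mod 4), so quadratic reciprocity gives (5 / 47) = (47 / 5). Reduce: 47 ≡ 2 (mod 5). Now have (2 / 5).
Factor out 2: 2 = 2. Since 5 ≡ 5 (mod 8), (2 / 5) = -1. Now have -(1 / 5).
(1 / 5) = 1. Collecting the sign factors: -1.
Product: (1)·(-1) = -1.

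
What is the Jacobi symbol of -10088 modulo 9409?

0

(-10088 / 9409)
  = (8730 / 9409)    [-10088 ≡ 8730 mod 9409]
  = (4365 / 9409)    [9409 ≡ 1 mod 8 ⇒ (2 / 9409) = +1]
  = (9409 / 4365)    [QR: 4365 ≡ 1 mod 4, sign kept]
  = (679 / 4365)    [9409 ≡ 679 mod 4365]
  = (4365 / 679)    [QR: 4365 ≡ 1 mod 4, sign kept]
  = (291 / 679)    [4365 ≡ 291 mod 679]
  = -(679 / 291)    [QR: both ≡ 3 mod 4, sign flips]
  = -(97 / 291)    [679 ≡ 97 mod 291]
  = -(291 / 97)    [QR: 97 ≡ 1 mod 4, sign kept]
  = -(0 / 97)    [291 ≡ 0 mod 97]
  = 0    [numerator 0, gcd > 1]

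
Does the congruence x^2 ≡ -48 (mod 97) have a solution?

(-48|97)
  = (49|97)    [-48 ≡ 49 mod 97]
  = (97|49)    [QR: 49 ≡ 1 mod 4, sign kept]
  = (48|49)    [97 ≡ 48 mod 49]
  = (3|49)    [49 ≡ 1 mod 8 ⇒ (2|49)^4 = +1]
  = (49|3)    [QR: 49 ≡ 1 mod 4, sign kept]
  = (1|3)    [49 ≡ 1 mod 3]
  = 1    [(1|3) = 1]
(-48|97) = 1, and 97 is prime, so -48 is a quadratic residue mod 97.

yes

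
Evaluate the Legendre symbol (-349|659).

1

Pull out -1: (-349|659) = (-1|659)·(349|659). Since 659 ≡ 3 (mod 4), (-1|659) = -1. Now have -(349|659).
349 ≡ 1 (mod 4), so quadratic reciprocity gives (349|659) = (659|349). Reduce: 659 ≡ 310 (mod 349). Now have -(310|349).
Factor out 2: 310 = 2·155. Since 349 ≡ 5 (mod 8), (2|349) = -1. Now have (155|349).
349 ≡ 1 (mod 4), so quadratic reciprocity gives (155|349) = (349|155). Reduce: 349 ≡ 39 (mod 155). Now have (39|155).
Both 39 ≡ 3 and 155 ≡ 3 (mod 4), so reciprocity gives (39|155) = -(155|39). Reduce: 155 ≡ 38 (mod 39). Now have -(38|39).
Factor out 2: 38 = 2·19. Since 39 ≡ 7 (mod 8), (2|39) = +1. Now have -(19|39).
Both 19 ≡ 3 and 39 ≡ 3 (mod 4), so reciprocity gives (19|39) = -(39|19). Reduce: 39 ≡ 1 (mod 19). Now have (1|19).
(1|19) = 1. Collecting the sign factors: 1.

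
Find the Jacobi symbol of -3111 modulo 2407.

1

(-3111|2407)
  = (1703|2407)    [-3111 ≡ 1703 mod 2407]
  = -(2407|1703)    [QR: both ≡ 3 mod 4, sign flips]
  = -(704|1703)    [2407 ≡ 704 mod 1703]
  = -(11|1703)    [1703 ≡ 7 mod 8 ⇒ (2|1703)^6 = +1]
  = (1703|11)    [QR: both ≡ 3 mod 4, sign flips]
  = (9|11)    [1703 ≡ 9 mod 11]
  = (11|9)    [QR: 9 ≡ 1 mod 4, sign kept]
  = (2|9)    [11 ≡ 2 mod 9]
  = (1|9)    [9 ≡ 1 mod 8 ⇒ (2|9) = +1]
  = 1    [(1|9) = 1]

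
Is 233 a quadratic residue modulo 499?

yes

(233|499)
  = (499|233)    [QR: 233 ≡ 1 mod 4, sign kept]
  = (33|233)    [499 ≡ 33 mod 233]
  = (233|33)    [QR: 33 ≡ 1 mod 4, sign kept]
  = (2|33)    [233 ≡ 2 mod 33]
  = (1|33)    [33 ≡ 1 mod 8 ⇒ (2|33) = +1]
  = 1    [(1|33) = 1]
(233|499) = 1, and 499 is prime, so 233 is a quadratic residue mod 499.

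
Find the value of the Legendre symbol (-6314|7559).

(-6314|7559)
  = -(6314|7559)    [7559 ≡ 3 mod 4 ⇒ (-1|7559) = -1]
  = -(3157|7559)    [7559 ≡ 7 mod 8 ⇒ (2|7559) = +1]
  = -(7559|3157)    [QR: 3157 ≡ 1 mod 4, sign kept]
  = -(1245|3157)    [7559 ≡ 1245 mod 3157]
  = -(3157|1245)    [QR: 1245 ≡ 1 mod 4, sign kept]
  = -(667|1245)    [3157 ≡ 667 mod 1245]
  = -(1245|667)    [QR: 1245 ≡ 1 mod 4, sign kept]
  = -(578|667)    [1245 ≡ 578 mod 667]
  = (289|667)    [667 ≡ 3 mod 8 ⇒ (2|667) = -1]
  = (667|289)    [QR: 289 ≡ 1 mod 4, sign kept]
  = (89|289)    [667 ≡ 89 mod 289]
  = (289|89)    [QR: 89 ≡ 1 mod 4, sign kept]
  = (22|89)    [289 ≡ 22 mod 89]
  = (11|89)    [89 ≡ 1 mod 8 ⇒ (2|89) = +1]
  = (89|11)    [QR: 89 ≡ 1 mod 4, sign kept]
  = (1|11)    [89 ≡ 1 mod 11]
  = 1    [(1|11) = 1]

1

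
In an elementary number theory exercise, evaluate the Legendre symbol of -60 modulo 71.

-1

(-60/71)
  = -(60/71)    [71 ≡ 3 mod 4 ⇒ (-1/71) = -1]
  = -(15/71)    [71 ≡ 7 mod 8 ⇒ (2/71)^2 = +1]
  = (71/15)    [QR: both ≡ 3 mod 4, sign flips]
  = (11/15)    [71 ≡ 11 mod 15]
  = -(15/11)    [QR: both ≡ 3 mod 4, sign flips]
  = -(4/11)    [15 ≡ 4 mod 11]
  = -(1/11)    [11 ≡ 3 mod 8 ⇒ (2/11)^2 = +1]
  = -1    [(1/11) = 1]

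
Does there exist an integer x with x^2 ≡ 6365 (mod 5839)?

yes

Reduce the numerator: 6365 ≡ 526 (mod 5839), so (6365|5839) = (526|5839).
Factor out 2: 526 = 2·263. Since 5839 ≡ 7 (mod 8), (2|5839) = +1. Now have (263|5839).
Both 263 ≡ 3 and 5839 ≡ 3 (mod 4), so reciprocity gives (263|5839) = -(5839|263). Reduce: 5839 ≡ 53 (mod 263). Now have -(53|263).
53 ≡ 1 (mod 4), so quadratic reciprocity gives (53|263) = (263|53). Reduce: 263 ≡ 51 (mod 53). Now have -(51|53).
53 ≡ 1 (mod 4), so quadratic reciprocity gives (51|53) = (53|51). Reduce: 53 ≡ 2 (mod 51). Now have -(2|51).
Factor out 2: 2 = 2. Since 51 ≡ 3 (mod 8), (2|51) = -1. Now have (1|51).
(1|51) = 1. Collecting the sign factors: 1.
The Legendre symbol is 1, so x^2 ≡ 6365 (mod 5839) has solution.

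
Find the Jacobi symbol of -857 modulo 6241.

1

(-857/6241)
  = (5384/6241)    [-857 ≡ 5384 mod 6241]
  = (673/6241)    [6241 ≡ 1 mod 8 ⇒ (2/6241)^3 = +1]
  = (6241/673)    [QR: 673 ≡ 1 mod 4, sign kept]
  = (184/673)    [6241 ≡ 184 mod 673]
  = (23/673)    [673 ≡ 1 mod 8 ⇒ (2/673)^3 = +1]
  = (673/23)    [QR: 673 ≡ 1 mod 4, sign kept]
  = (6/23)    [673 ≡ 6 mod 23]
  = (3/23)    [23 ≡ 7 mod 8 ⇒ (2/23) = +1]
  = -(23/3)    [QR: both ≡ 3 mod 4, sign flips]
  = -(2/3)    [23 ≡ 2 mod 3]
  = (1/3)    [3 ≡ 3 mod 8 ⇒ (2/3) = -1]
  = 1    [(1/3) = 1]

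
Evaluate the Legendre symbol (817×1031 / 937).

By multiplicativity, (817·1031 / 937) = (817 / 937)·(1031 / 937).
First factor (817 / 937):
817 ≡ 1 (mod 4), so quadratic reciprocity gives (817 / 937) = (937 / 817). Reduce: 937 ≡ 120 (mod 817). Now have (120 / 817).
Factor out 2: 120 = 2^3·15. Since 817 ≡ 1 (mod 8), (2 / 817) = +1, and (2 / 817)^3 = +1. Now have (15 / 817).
817 ≡ 1 (mod 4), so quadratic reciprocity gives (15 / 817) = (817 / 15). Reduce: 817 ≡ 7 (mod 15). Now have (7 / 15).
Both 7 ≡ 3 and 15 ≡ 3 (mod 4), so reciprocity gives (7 / 15) = -(15 / 7). Reduce: 15 ≡ 1 (mod 7). Now have -(1 / 7).
(1 / 7) = 1. Collecting the sign factors: -1.
Second factor (1031 / 937):
Reduce the numerator: 1031 ≡ 94 (mod 937), so (1031 / 937) = (94 / 937).
Factor out 2: 94 = 2·47. Since 937 ≡ 1 (mod 8), (2 / 937) = +1. Now have (47 / 937).
937 ≡ 1 (mod 4), so quadratic reciprocity gives (47 / 937) = (937 / 47). Reduce: 937 ≡ 44 (mod 47). Now have (44 / 47).
Factor out 2: 44 = 2^2·11. Since 47 ≡ 7 (mod 8), (2 / 47) = +1, and (2 / 47)^2 = +1. Now have (11 / 47).
Both 11 ≡ 3 and 47 ≡ 3 (mod 4), so reciprocity gives (11 / 47) = -(47 / 11). Reduce: 47 ≡ 3 (mod 11). Now have -(3 / 11).
Both 3 ≡ 3 and 11 ≡ 3 (mod 4), so reciprocity gives (3 / 11) = -(11 / 3). Reduce: 11 ≡ 2 (mod 3). Now have (2 / 3).
Factor out 2: 2 = 2. Since 3 ≡ 3 (mod 8), (2 / 3) = -1. Now have -(1 / 3).
(1 / 3) = 1. Collecting the sign factors: -1.
Product: (-1)·(-1) = 1.

1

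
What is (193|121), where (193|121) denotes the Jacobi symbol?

1

(193|121)
  = (72|121)    [193 ≡ 72 mod 121]
  = (9|121)    [121 ≡ 1 mod 8 ⇒ (2|121)^3 = +1]
  = (121|9)    [QR: 9 ≡ 1 mod 4, sign kept]
  = (4|9)    [121 ≡ 4 mod 9]
  = (1|9)    [9 ≡ 1 mod 8 ⇒ (2|9)^2 = +1]
  = 1    [(1|9) = 1]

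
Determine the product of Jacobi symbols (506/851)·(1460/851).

0

By multiplicativity, (506·1460/851) = (506/851)·(1460/851).
First factor (506/851):
Factor out 2: 506 = 2·253. Since 851 ≡ 3 (mod 8), (2/851) = -1. Now have -(253/851).
253 ≡ 1 (mod 4), so quadratic reciprocity gives (253/851) = (851/253). Reduce: 851 ≡ 92 (mod 253). Now have -(92/253).
Factor out 2: 92 = 2^2·23. Since 253 ≡ 5 (mod 8), (2/253) = -1, and (2/253)^2 = +1. Now have -(23/253).
253 ≡ 1 (mod 4), so quadratic reciprocity gives (23/253) = (253/23). Reduce: 253 ≡ 0 (mod 23). Now have -(0/23).
The numerator is now 0 with denominator 23 > 1: the symbol is 0.
Second factor (1460/851):
Reduce the numerator: 1460 ≡ 609 (mod 851), so (1460/851) = (609/851).
609 ≡ 1 (mod 4), so quadratic reciprocity gives (609/851) = (851/609). Reduce: 851 ≡ 242 (mod 609). Now have (242/609).
Factor out 2: 242 = 2·121. Since 609 ≡ 1 (mod 8), (2/609) = +1. Now have (121/609).
121 ≡ 1 (mod 4), so quadratic reciprocity gives (121/609) = (609/121). Reduce: 609 ≡ 4 (mod 121). Now have (4/121).
Factor out 2: 4 = 2^2. Since 121 ≡ 1 (mod 8), (2/121) = +1, and (2/121)^2 = +1. Now have (1/121).
(1/121) = 1. Collecting the sign factors: 1.
Product: (0)·(1) = 0.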